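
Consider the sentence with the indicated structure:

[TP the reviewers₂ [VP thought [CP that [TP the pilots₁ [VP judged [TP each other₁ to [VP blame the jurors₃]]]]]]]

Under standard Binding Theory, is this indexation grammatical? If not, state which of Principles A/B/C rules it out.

The two coindexed NPs are *the pilots₁* and *each other₁*.
*each other₁* is an anaphor; its binding domain is the embedded TP, whose subject is the pilots₁. *the pilots₁* c-commands it within that domain and shares its index, so Principle A is satisfied.
*the pilots₁* is an R-expression; *each other₁* does not c-command it, and no other NP shares its index, so Principle C is satisfied.
All principles are respected.

grammatical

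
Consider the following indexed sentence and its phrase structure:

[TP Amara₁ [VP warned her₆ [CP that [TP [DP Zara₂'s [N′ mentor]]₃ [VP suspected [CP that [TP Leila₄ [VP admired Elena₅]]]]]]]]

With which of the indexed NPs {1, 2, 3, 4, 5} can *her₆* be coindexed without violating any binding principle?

*her* is a pronoun, so Principle B applies: it must be free in its binding domain.
Binding domain of *her₆*: the matrix TP, whose subject is Amara₁.
*Amara₁* c-commands the pronoun within its binding domain → coindexation would violate Principle B.
*Zara₂*: the pronoun c-commands this R-expression → coindexation would violate Principle C on *Zara₂*.
*[Zara₂'s mentor]₃*: the pronoun c-commands this R-expression → coindexation would violate Principle C on *[Zara₂'s mentor]₃*.
*Leila₄*: the pronoun c-commands this R-expression → coindexation would violate Principle C on *Leila₄*.
*Elena₅*: the pronoun c-commands this R-expression → coindexation would violate Principle C on *Elena₅*.

none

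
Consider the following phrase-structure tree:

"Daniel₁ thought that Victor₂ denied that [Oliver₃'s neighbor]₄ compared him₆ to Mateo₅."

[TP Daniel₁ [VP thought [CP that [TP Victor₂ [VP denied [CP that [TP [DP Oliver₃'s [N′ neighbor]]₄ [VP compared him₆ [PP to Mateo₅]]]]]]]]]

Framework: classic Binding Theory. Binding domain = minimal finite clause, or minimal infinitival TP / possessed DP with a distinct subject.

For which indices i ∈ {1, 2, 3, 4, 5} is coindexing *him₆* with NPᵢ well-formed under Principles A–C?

{1, 2, 3}

*him* is a pronoun, so Principle B applies: it must be free in its binding domain.
Binding domain of *him₆*: the embedded TP, whose subject is [Oliver₃'s neighbor]₄.
*Daniel₁* c-commands the pronoun but from outside its binding domain, and is not c-commanded by it → coindexation permitted.
*Victor₂* c-commands the pronoun but from outside its binding domain, and is not c-commanded by it → coindexation permitted.
*Oliver₃* and the pronoun do not c-command one another → neither Principle B nor Principle C is at stake; coindexation permitted.
*[Oliver₃'s neighbor]₄* c-commands the pronoun within its binding domain → coindexation would violate Principle B.
*Mateo₅*: the pronoun c-commands this R-expression → coindexation would violate Principle C on *Mateo₅*.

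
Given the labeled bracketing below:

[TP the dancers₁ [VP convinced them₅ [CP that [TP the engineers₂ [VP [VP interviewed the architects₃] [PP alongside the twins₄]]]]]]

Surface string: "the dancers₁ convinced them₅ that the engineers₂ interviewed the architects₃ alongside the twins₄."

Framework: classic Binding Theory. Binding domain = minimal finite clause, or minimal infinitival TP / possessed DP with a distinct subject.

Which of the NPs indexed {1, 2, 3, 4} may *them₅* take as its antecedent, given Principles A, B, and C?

none

*them* is a pronoun, so Principle B applies: it must be free in its binding domain.
Binding domain of *them₅*: the matrix TP, whose subject is the dancers₁.
*the dancers₁* c-commands the pronoun within its binding domain → coindexation would violate Principle B.
*the engineers₂*: the pronoun c-commands this R-expression → coindexation would violate Principle C on *the engineers₂*.
*the architects₃*: the pronoun c-commands this R-expression → coindexation would violate Principle C on *the architects₃*.
*the twins₄*: the pronoun c-commands this R-expression → coindexation would violate Principle C on *the twins₄*.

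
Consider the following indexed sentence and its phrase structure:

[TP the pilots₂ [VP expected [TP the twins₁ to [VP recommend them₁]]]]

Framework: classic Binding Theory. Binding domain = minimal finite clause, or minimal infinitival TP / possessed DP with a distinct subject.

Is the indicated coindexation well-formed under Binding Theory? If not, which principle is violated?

Principle B

The two coindexed NPs are *the twins₁* and *them₁*.
*them₁* is a pronoun. Its binding domain is the embedded TP, whose subject is the twins₁.
*the twins₁* c-commands it within that domain and carries the same index.
The pronoun is locally bound → Principle B violation.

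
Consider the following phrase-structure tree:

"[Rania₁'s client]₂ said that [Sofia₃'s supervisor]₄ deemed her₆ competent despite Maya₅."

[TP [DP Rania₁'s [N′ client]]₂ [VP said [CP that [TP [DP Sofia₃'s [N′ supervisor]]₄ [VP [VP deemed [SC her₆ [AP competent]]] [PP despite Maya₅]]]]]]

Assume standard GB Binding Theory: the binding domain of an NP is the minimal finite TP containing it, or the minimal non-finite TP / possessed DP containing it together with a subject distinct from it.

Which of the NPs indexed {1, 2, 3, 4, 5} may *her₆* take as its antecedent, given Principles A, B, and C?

{1, 2, 3, 5}

*her* is a pronoun, so Principle B applies: it must be free in its binding domain.
Binding domain of *her₆*: the embedded TP, whose subject is [Sofia₃'s supervisor]₄.
*Rania₁* and the pronoun do not c-command one another → neither Principle B nor Principle C is at stake; coindexation permitted.
*[Rania₁'s client]₂* c-commands the pronoun but from outside its binding domain, and is not c-commanded by it → coindexation permitted.
*Sofia₃* and the pronoun do not c-command one another → neither Principle B nor Principle C is at stake; coindexation permitted.
*[Sofia₃'s supervisor]₄* c-commands the pronoun within its binding domain → coindexation would violate Principle B.
*Maya₅* and the pronoun do not c-command one another → neither Principle B nor Principle C is at stake; coindexation permitted.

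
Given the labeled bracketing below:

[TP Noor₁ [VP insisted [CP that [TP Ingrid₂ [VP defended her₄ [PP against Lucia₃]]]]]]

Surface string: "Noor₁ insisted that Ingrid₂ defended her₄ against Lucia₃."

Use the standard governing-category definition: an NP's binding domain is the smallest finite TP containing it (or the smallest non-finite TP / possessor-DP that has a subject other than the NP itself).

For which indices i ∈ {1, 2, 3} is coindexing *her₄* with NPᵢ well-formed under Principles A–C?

*her* is a pronoun, so Principle B applies: it must be free in its binding domain.
Binding domain of *her₄*: the embedded TP, whose subject is Ingrid₂.
*Noor₁* c-commands the pronoun but from outside its binding domain, and is not c-commanded by it → coindexation permitted.
*Ingrid₂* c-commands the pronoun within its binding domain → coindexation would violate Principle B.
*Lucia₃*: the pronoun c-commands this R-expression → coindexation would violate Principle C on *Lucia₃*.

{1}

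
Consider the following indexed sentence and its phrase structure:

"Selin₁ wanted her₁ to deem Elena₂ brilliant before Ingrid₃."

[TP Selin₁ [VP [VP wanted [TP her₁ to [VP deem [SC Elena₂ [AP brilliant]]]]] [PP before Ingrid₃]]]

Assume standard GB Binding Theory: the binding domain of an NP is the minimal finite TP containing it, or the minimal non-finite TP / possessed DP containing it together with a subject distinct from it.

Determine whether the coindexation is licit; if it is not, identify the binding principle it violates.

Principle B

The two coindexed NPs are *Selin₁* and *her₁*.
*her₁* is a pronoun. Its binding domain is the matrix TP, whose subject is Selin₁.
*Selin₁* c-commands it within that domain and carries the same index.
The pronoun is locally bound → Principle B violation.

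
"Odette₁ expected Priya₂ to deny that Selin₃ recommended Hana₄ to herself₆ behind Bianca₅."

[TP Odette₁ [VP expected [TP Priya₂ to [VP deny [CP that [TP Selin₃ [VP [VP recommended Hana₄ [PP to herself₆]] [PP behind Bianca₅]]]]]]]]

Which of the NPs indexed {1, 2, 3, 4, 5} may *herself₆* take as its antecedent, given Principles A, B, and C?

{3, 4}

*herself* is an anaphor, so Principle A applies: it must be bound in its binding domain.
Binding domain of *herself₆*: the embedded TP, whose subject is Selin₃.
*Odette₁* c-commands the anaphor but is outside its binding domain → cannot satisfy Principle A.
*Priya₂* c-commands the anaphor but is outside its binding domain → cannot satisfy Principle A.
*Selin₃* c-commands the anaphor within its binding domain → licit binder.
*Hana₄* c-commands the anaphor within its binding domain → licit binder.
*Bianca₅* does not c-command the anaphor → cannot bind it.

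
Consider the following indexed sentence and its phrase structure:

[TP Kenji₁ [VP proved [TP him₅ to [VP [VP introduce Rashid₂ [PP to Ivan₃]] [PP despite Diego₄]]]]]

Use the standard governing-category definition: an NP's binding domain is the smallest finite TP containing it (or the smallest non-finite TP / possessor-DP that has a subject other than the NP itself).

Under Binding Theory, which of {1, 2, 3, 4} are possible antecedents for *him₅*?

*him* is a pronoun, so Principle B applies: it must be free in its binding domain.
Binding domain of *him₅*: the matrix TP, whose subject is Kenji₁.
*Kenji₁* c-commands the pronoun within its binding domain → coindexation would violate Principle B.
*Rashid₂*: the pronoun c-commands this R-expression → coindexation would violate Principle C on *Rashid₂*.
*Ivan₃*: the pronoun c-commands this R-expression → coindexation would violate Principle C on *Ivan₃*.
*Diego₄*: the pronoun c-commands this R-expression → coindexation would violate Principle C on *Diego₄*.

none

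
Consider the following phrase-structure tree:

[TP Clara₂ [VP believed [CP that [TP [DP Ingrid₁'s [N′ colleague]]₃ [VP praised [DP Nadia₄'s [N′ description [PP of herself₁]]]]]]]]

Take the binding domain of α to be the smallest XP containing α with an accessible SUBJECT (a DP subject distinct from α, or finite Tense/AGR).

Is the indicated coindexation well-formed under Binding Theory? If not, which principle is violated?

The two coindexed NPs are *Ingrid₁* and *herself₁*.
*herself₁* is an anaphor. Principle A requires it to be bound within its binding domain — the possessed DP, whose subject is Nadia₄.
Within that domain it is c-commanded by *Nadia₄*, which does not share its index.
*Ingrid₁* does not c-command the anaphor at all.
The anaphor is unbound in its domain → Principle A violation.

Principle A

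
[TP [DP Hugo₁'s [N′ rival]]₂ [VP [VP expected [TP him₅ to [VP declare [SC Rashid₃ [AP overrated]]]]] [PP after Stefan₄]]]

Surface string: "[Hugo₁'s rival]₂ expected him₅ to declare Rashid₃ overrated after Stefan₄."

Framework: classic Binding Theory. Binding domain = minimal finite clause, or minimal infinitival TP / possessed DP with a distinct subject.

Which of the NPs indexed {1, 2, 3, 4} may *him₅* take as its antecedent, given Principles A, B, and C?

{1, 4}

*him* is a pronoun, so Principle B applies: it must be free in its binding domain.
Binding domain of *him₅*: the matrix TP, whose subject is [Hugo₁'s rival]₂.
*Hugo₁* and the pronoun do not c-command one another → neither Principle B nor Principle C is at stake; coindexation permitted.
*[Hugo₁'s rival]₂* c-commands the pronoun within its binding domain → coindexation would violate Principle B.
*Rashid₃*: the pronoun c-commands this R-expression → coindexation would violate Principle C on *Rashid₃*.
*Stefan₄* and the pronoun do not c-command one another → neither Principle B nor Principle C is at stake; coindexation permitted.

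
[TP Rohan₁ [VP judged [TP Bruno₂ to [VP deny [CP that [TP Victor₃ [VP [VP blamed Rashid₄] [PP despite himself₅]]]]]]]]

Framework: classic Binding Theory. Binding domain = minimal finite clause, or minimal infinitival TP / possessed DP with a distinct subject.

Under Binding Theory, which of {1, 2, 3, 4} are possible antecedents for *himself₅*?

*himself* is an anaphor, so Principle A applies: it must be bound in its binding domain.
Binding domain of *himself₅*: the embedded TP, whose subject is Victor₃.
*Rohan₁* c-commands the anaphor but is outside its binding domain → cannot satisfy Principle A.
*Bruno₂* c-commands the anaphor but is outside its binding domain → cannot satisfy Principle A.
*Victor₃* c-commands the anaphor within its binding domain → licit binder.
*Rashid₄* does not c-command the anaphor → cannot bind it.

{3}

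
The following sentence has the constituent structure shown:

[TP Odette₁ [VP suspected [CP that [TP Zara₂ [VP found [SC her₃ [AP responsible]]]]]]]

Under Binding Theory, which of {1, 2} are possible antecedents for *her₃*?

{1}

*her* is a pronoun, so Principle B applies: it must be free in its binding domain.
Binding domain of *her₃*: the embedded TP, whose subject is Zara₂.
*Odette₁* c-commands the pronoun but from outside its binding domain, and is not c-commanded by it → coindexation permitted.
*Zara₂* c-commands the pronoun within its binding domain → coindexation would violate Principle B.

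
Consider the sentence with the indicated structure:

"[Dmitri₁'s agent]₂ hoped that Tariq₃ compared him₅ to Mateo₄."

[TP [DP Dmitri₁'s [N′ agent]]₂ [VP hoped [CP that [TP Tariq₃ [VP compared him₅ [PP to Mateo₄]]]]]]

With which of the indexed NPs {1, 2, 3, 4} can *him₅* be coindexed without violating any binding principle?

{1, 2}

*him* is a pronoun, so Principle B applies: it must be free in its binding domain.
Binding domain of *him₅*: the embedded TP, whose subject is Tariq₃.
*Dmitri₁* and the pronoun do not c-command one another → neither Principle B nor Principle C is at stake; coindexation permitted.
*[Dmitri₁'s agent]₂* c-commands the pronoun but from outside its binding domain, and is not c-commanded by it → coindexation permitted.
*Tariq₃* c-commands the pronoun within its binding domain → coindexation would violate Principle B.
*Mateo₄*: the pronoun c-commands this R-expression → coindexation would violate Principle C on *Mateo₄*.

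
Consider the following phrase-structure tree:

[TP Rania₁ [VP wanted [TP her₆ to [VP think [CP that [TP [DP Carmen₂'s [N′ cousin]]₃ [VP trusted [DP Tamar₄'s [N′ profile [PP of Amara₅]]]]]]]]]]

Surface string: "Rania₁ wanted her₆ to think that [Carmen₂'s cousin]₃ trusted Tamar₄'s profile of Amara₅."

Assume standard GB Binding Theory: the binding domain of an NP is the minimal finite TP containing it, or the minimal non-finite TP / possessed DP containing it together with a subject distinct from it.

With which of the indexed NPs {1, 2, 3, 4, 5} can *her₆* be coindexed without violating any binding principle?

none

*her* is a pronoun, so Principle B applies: it must be free in its binding domain.
Binding domain of *her₆*: the matrix TP, whose subject is Rania₁.
*Rania₁* c-commands the pronoun within its binding domain → coindexation would violate Principle B.
*Carmen₂*: the pronoun c-commands this R-expression → coindexation would violate Principle C on *Carmen₂*.
*[Carmen₂'s cousin]₃*: the pronoun c-commands this R-expression → coindexation would violate Principle C on *[Carmen₂'s cousin]₃*.
*Tamar₄*: the pronoun c-commands this R-expression → coindexation would violate Principle C on *Tamar₄*.
*Amara₅*: the pronoun c-commands this R-expression → coindexation would violate Principle C on *Amara₅*.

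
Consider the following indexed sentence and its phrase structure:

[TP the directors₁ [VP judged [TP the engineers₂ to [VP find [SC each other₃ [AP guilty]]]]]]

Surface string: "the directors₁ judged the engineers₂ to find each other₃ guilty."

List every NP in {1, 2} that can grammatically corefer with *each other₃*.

*each other* is an anaphor, so Principle A applies: it must be bound in its binding domain.
Binding domain of *each other₃*: the embedded TP, whose subject is the engineers₂.
*the directors₁* c-commands the anaphor but is outside its binding domain → cannot satisfy Principle A.
*the engineers₂* c-commands the anaphor within its binding domain → licit binder.

{2}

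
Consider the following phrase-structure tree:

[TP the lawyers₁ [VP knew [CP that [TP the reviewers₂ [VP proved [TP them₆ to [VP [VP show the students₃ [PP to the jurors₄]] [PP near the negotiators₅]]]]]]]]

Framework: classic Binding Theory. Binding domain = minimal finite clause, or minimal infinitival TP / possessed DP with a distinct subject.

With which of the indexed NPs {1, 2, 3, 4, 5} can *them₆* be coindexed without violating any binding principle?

*them* is a pronoun, so Principle B applies: it must be free in its binding domain.
Binding domain of *them₆*: the embedded TP, whose subject is the reviewers₂.
*the lawyers₁* c-commands the pronoun but from outside its binding domain, and is not c-commanded by it → coindexation permitted.
*the reviewers₂* c-commands the pronoun within its binding domain → coindexation would violate Principle B.
*the students₃*: the pronoun c-commands this R-expression → coindexation would violate Principle C on *the students₃*.
*the jurors₄*: the pronoun c-commands this R-expression → coindexation would violate Principle C on *the jurors₄*.
*the negotiators₅*: the pronoun c-commands this R-expression → coindexation would violate Principle C on *the negotiators₅*.

{1}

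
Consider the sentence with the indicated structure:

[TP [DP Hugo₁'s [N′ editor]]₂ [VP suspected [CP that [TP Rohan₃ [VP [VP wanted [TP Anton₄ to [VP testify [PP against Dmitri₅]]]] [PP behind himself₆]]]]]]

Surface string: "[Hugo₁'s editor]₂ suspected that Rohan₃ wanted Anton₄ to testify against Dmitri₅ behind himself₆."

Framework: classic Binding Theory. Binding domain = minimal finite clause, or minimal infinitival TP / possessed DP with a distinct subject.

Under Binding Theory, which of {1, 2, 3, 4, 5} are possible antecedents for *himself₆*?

{3}

*himself* is an anaphor, so Principle A applies: it must be bound in its binding domain.
Binding domain of *himself₆*: the embedded TP, whose subject is Rohan₃.
*Hugo₁* does not c-command the anaphor → cannot bind it.
*[Hugo₁'s editor]₂* c-commands the anaphor but is outside its binding domain → cannot satisfy Principle A.
*Rohan₃* c-commands the anaphor within its binding domain → licit binder.
*Anton₄* does not c-command the anaphor → cannot bind it.
*Dmitri₅* does not c-command the anaphor → cannot bind it.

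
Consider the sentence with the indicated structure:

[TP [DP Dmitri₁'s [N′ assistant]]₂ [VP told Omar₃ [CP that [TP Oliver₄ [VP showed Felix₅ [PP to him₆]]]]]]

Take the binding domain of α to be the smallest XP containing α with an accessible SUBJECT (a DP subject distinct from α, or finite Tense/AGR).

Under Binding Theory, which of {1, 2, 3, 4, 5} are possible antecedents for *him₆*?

{1, 2, 3}

*him* is a pronoun, so Principle B applies: it must be free in its binding domain.
Binding domain of *him₆*: the embedded TP, whose subject is Oliver₄.
*Dmitri₁* and the pronoun do not c-command one another → neither Principle B nor Principle C is at stake; coindexation permitted.
*[Dmitri₁'s assistant]₂* c-commands the pronoun but from outside its binding domain, and is not c-commanded by it → coindexation permitted.
*Omar₃* c-commands the pronoun but from outside its binding domain, and is not c-commanded by it → coindexation permitted.
*Oliver₄* c-commands the pronoun within its binding domain → coindexation would violate Principle B.
*Felix₅* c-commands the pronoun within its binding domain → coindexation would violate Principle B.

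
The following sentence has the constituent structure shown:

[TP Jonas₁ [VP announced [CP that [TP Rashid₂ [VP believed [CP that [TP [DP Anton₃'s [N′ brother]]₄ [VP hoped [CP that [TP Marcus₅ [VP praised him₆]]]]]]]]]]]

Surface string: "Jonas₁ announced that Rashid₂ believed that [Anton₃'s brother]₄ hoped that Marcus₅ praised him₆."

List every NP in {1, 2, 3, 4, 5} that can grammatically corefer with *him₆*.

{1, 2, 3, 4}

*him* is a pronoun, so Principle B applies: it must be free in its binding domain.
Binding domain of *him₆*: the embedded TP, whose subject is Marcus₅.
*Jonas₁* c-commands the pronoun but from outside its binding domain, and is not c-commanded by it → coindexation permitted.
*Rashid₂* c-commands the pronoun but from outside its binding domain, and is not c-commanded by it → coindexation permitted.
*Anton₃* and the pronoun do not c-command one another → neither Principle B nor Principle C is at stake; coindexation permitted.
*[Anton₃'s brother]₄* c-commands the pronoun but from outside its binding domain, and is not c-commanded by it → coindexation permitted.
*Marcus₅* c-commands the pronoun within its binding domain → coindexation would violate Principle B.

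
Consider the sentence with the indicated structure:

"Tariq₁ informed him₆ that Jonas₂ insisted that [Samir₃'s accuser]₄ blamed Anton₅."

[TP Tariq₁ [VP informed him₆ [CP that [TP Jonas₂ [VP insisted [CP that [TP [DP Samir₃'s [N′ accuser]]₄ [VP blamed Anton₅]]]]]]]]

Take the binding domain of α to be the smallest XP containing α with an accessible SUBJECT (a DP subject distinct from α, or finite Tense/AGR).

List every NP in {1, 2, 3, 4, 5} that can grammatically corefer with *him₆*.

none

*him* is a pronoun, so Principle B applies: it must be free in its binding domain.
Binding domain of *him₆*: the matrix TP, whose subject is Tariq₁.
*Tariq₁* c-commands the pronoun within its binding domain → coindexation would violate Principle B.
*Jonas₂*: the pronoun c-commands this R-expression → coindexation would violate Principle C on *Jonas₂*.
*Samir₃*: the pronoun c-commands this R-expression → coindexation would violate Principle C on *Samir₃*.
*[Samir₃'s accuser]₄*: the pronoun c-commands this R-expression → coindexation would violate Principle C on *[Samir₃'s accuser]₄*.
*Anton₅*: the pronoun c-commands this R-expression → coindexation would violate Principle C on *Anton₅*.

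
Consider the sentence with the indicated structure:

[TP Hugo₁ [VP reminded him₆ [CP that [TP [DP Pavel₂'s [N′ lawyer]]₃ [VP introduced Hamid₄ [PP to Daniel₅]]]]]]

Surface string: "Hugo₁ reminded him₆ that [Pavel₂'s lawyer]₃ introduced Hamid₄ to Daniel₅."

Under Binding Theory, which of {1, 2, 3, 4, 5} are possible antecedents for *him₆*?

none

*him* is a pronoun, so Principle B applies: it must be free in its binding domain.
Binding domain of *him₆*: the matrix TP, whose subject is Hugo₁.
*Hugo₁* c-commands the pronoun within its binding domain → coindexation would violate Principle B.
*Pavel₂*: the pronoun c-commands this R-expression → coindexation would violate Principle C on *Pavel₂*.
*[Pavel₂'s lawyer]₃*: the pronoun c-commands this R-expression → coindexation would violate Principle C on *[Pavel₂'s lawyer]₃*.
*Hamid₄*: the pronoun c-commands this R-expression → coindexation would violate Principle C on *Hamid₄*.
*Daniel₅*: the pronoun c-commands this R-expression → coindexation would violate Principle C on *Daniel₅*.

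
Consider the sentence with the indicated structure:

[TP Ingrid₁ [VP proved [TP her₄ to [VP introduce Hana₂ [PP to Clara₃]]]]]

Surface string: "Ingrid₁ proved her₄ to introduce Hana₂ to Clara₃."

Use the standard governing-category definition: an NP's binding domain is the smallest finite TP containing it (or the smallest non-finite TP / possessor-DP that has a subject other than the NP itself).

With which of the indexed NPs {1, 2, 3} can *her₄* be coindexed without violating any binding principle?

*her* is a pronoun, so Principle B applies: it must be free in its binding domain.
Binding domain of *her₄*: the matrix TP, whose subject is Ingrid₁.
*Ingrid₁* c-commands the pronoun within its binding domain → coindexation would violate Principle B.
*Hana₂*: the pronoun c-commands this R-expression → coindexation would violate Principle C on *Hana₂*.
*Clara₃*: the pronoun c-commands this R-expression → coindexation would violate Principle C on *Clara₃*.

none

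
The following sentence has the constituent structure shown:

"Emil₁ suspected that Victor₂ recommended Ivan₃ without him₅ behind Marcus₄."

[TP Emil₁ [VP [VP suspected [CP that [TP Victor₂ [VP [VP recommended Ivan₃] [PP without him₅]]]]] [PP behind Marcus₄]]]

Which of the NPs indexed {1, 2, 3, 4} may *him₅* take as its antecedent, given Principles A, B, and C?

*him* is a pronoun, so Principle B applies: it must be free in its binding domain.
Binding domain of *him₅*: the embedded TP, whose subject is Victor₂.
*Emil₁* c-commands the pronoun but from outside its binding domain, and is not c-commanded by it → coindexation permitted.
*Victor₂* c-commands the pronoun within its binding domain → coindexation would violate Principle B.
*Ivan₃* and the pronoun do not c-command one another → neither Principle B nor Principle C is at stake; coindexation permitted.
*Marcus₄* and the pronoun do not c-command one another → neither Principle B nor Principle C is at stake; coindexation permitted.

{1, 3, 4}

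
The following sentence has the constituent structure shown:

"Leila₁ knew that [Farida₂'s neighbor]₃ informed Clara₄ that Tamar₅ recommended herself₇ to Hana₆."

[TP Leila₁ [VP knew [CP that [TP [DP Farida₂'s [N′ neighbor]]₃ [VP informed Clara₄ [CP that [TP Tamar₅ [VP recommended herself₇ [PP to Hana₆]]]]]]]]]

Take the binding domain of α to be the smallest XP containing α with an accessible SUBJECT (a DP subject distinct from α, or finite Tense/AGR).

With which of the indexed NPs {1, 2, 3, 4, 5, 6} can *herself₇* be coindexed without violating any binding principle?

{5}

*herself* is an anaphor, so Principle A applies: it must be bound in its binding domain.
Binding domain of *herself₇*: the embedded TP, whose subject is Tamar₅.
*Leila₁* c-commands the anaphor but is outside its binding domain → cannot satisfy Principle A.
*Farida₂* does not c-command the anaphor → cannot bind it.
*[Farida₂'s neighbor]₃* c-commands the anaphor but is outside its binding domain → cannot satisfy Principle A.
*Clara₄* c-commands the anaphor but is outside its binding domain → cannot satisfy Principle A.
*Tamar₅* c-commands the anaphor within its binding domain → licit binder.
*Hana₆* does not c-command the anaphor → cannot bind it.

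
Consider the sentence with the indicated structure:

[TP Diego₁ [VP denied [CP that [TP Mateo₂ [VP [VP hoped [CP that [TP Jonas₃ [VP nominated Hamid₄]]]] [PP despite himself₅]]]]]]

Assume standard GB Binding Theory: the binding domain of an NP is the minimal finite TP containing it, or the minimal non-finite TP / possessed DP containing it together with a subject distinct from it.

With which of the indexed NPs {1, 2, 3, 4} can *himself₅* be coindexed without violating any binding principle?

*himself* is an anaphor, so Principle A applies: it must be bound in its binding domain.
Binding domain of *himself₅*: the embedded TP, whose subject is Mateo₂.
*Diego₁* c-commands the anaphor but is outside its binding domain → cannot satisfy Principle A.
*Mateo₂* c-commands the anaphor within its binding domain → licit binder.
*Jonas₃* does not c-command the anaphor → cannot bind it.
*Hamid₄* does not c-command the anaphor → cannot bind it.

{2}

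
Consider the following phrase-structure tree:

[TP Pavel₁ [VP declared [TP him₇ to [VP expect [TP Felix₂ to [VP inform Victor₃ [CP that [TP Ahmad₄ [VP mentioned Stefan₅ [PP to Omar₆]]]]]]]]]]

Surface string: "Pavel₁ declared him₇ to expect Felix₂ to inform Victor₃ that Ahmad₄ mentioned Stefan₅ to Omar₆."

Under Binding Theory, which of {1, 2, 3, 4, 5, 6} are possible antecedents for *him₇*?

none

*him* is a pronoun, so Principle B applies: it must be free in its binding domain.
Binding domain of *him₇*: the matrix TP, whose subject is Pavel₁.
*Pavel₁* c-commands the pronoun within its binding domain → coindexation would violate Principle B.
*Felix₂*: the pronoun c-commands this R-expression → coindexation would violate Principle C on *Felix₂*.
*Victor₃*: the pronoun c-commands this R-expression → coindexation would violate Principle C on *Victor₃*.
*Ahmad₄*: the pronoun c-commands this R-expression → coindexation would violate Principle C on *Ahmad₄*.
*Stefan₅*: the pronoun c-commands this R-expression → coindexation would violate Principle C on *Stefan₅*.
*Omar₆*: the pronoun c-commands this R-expression → coindexation would violate Principle C on *Omar₆*.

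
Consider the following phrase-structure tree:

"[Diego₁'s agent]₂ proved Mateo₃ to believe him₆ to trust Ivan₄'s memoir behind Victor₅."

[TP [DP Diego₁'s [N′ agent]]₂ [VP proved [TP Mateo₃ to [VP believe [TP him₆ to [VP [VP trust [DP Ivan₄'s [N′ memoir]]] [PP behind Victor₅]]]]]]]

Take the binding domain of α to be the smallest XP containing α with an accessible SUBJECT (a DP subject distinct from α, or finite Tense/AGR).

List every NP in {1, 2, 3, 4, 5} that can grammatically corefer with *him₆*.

{1, 2}

*him* is a pronoun, so Principle B applies: it must be free in its binding domain.
Binding domain of *him₆*: the embedded TP, whose subject is Mateo₃.
*Diego₁* and the pronoun do not c-command one another → neither Principle B nor Principle C is at stake; coindexation permitted.
*[Diego₁'s agent]₂* c-commands the pronoun but from outside its binding domain, and is not c-commanded by it → coindexation permitted.
*Mateo₃* c-commands the pronoun within its binding domain → coindexation would violate Principle B.
*Ivan₄*: the pronoun c-commands this R-expression → coindexation would violate Principle C on *Ivan₄*.
*Victor₅*: the pronoun c-commands this R-expression → coindexation would violate Principle C on *Victor₅*.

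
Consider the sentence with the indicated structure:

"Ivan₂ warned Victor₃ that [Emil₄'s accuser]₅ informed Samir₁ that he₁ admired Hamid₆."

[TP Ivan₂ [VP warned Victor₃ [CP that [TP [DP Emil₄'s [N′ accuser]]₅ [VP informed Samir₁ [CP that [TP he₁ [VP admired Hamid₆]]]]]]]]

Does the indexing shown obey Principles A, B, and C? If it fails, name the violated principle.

grammatical

The two coindexed NPs are *Samir₁* and *he₁*.
*he₁* is a pronoun; nothing c-commands it within its binding domain (the embedded TP.), so Principle B holds trivially.
*Samir₁* is an R-expression; *he₁* does not c-command it, and no other NP shares its index, so Principle C is satisfied.
All principles are respected.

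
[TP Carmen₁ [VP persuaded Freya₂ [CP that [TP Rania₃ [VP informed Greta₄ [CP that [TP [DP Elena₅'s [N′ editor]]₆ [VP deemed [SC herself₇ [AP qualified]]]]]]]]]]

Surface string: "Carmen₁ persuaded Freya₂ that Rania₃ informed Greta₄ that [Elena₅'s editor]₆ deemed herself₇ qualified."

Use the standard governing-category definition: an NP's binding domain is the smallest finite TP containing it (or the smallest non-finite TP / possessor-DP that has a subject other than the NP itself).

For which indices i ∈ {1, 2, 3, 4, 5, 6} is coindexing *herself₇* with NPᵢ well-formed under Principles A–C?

*herself* is an anaphor, so Principle A applies: it must be bound in its binding domain.
Binding domain of *herself₇*: the embedded TP, whose subject is [Elena₅'s editor]₆.
*Carmen₁* c-commands the anaphor but is outside its binding domain → cannot satisfy Principle A.
*Freya₂* c-commands the anaphor but is outside its binding domain → cannot satisfy Principle A.
*Rania₃* c-commands the anaphor but is outside its binding domain → cannot satisfy Principle A.
*Greta₄* c-commands the anaphor but is outside its binding domain → cannot satisfy Principle A.
*Elena₅* does not c-command the anaphor → cannot bind it.
*[Elena₅'s editor]₆* c-commands the anaphor within its binding domain → licit binder.

{6}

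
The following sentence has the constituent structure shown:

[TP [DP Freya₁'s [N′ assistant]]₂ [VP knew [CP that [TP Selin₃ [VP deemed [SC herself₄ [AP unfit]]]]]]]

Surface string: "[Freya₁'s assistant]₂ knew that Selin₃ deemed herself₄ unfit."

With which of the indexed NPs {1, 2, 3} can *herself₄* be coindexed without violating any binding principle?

{3}

*herself* is an anaphor, so Principle A applies: it must be bound in its binding domain.
Binding domain of *herself₄*: the embedded TP, whose subject is Selin₃.
*Freya₁* does not c-command the anaphor → cannot bind it.
*[Freya₁'s assistant]₂* c-commands the anaphor but is outside its binding domain → cannot satisfy Principle A.
*Selin₃* c-commands the anaphor within its binding domain → licit binder.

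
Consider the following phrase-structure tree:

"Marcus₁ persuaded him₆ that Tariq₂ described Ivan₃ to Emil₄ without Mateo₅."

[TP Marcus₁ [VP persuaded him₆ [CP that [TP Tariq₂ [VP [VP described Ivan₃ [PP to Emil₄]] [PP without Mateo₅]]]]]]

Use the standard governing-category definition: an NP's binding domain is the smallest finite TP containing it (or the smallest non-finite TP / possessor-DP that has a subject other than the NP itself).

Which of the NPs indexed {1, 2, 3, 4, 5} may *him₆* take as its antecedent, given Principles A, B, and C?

*him* is a pronoun, so Principle B applies: it must be free in its binding domain.
Binding domain of *him₆*: the matrix TP, whose subject is Marcus₁.
*Marcus₁* c-commands the pronoun within its binding domain → coindexation would violate Principle B.
*Tariq₂*: the pronoun c-commands this R-expression → coindexation would violate Principle C on *Tariq₂*.
*Ivan₃*: the pronoun c-commands this R-expression → coindexation would violate Principle C on *Ivan₃*.
*Emil₄*: the pronoun c-commands this R-expression → coindexation would violate Principle C on *Emil₄*.
*Mateo₅*: the pronoun c-commands this R-expression → coindexation would violate Principle C on *Mateo₅*.

none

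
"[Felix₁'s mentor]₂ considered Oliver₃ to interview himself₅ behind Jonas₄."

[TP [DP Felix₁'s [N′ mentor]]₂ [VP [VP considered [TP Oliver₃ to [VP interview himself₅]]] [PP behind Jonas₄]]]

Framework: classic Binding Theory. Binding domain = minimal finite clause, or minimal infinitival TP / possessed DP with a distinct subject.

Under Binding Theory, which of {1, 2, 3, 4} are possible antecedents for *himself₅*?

*himself* is an anaphor, so Principle A applies: it must be bound in its binding domain.
Binding domain of *himself₅*: the embedded TP, whose subject is Oliver₃.
*Felix₁* does not c-command the anaphor → cannot bind it.
*[Felix₁'s mentor]₂* c-commands the anaphor but is outside its binding domain → cannot satisfy Principle A.
*Oliver₃* c-commands the anaphor within its binding domain → licit binder.
*Jonas₄* does not c-command the anaphor → cannot bind it.

{3}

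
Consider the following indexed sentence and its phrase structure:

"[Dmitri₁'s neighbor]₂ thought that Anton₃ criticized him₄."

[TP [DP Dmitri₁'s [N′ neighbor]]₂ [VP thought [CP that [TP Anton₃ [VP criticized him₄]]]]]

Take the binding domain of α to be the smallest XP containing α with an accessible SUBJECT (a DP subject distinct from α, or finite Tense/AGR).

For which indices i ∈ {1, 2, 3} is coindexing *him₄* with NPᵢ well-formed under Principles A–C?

{1, 2}

*him* is a pronoun, so Principle B applies: it must be free in its binding domain.
Binding domain of *him₄*: the embedded TP, whose subject is Anton₃.
*Dmitri₁* and the pronoun do not c-command one another → neither Principle B nor Principle C is at stake; coindexation permitted.
*[Dmitri₁'s neighbor]₂* c-commands the pronoun but from outside its binding domain, and is not c-commanded by it → coindexation permitted.
*Anton₃* c-commands the pronoun within its binding domain → coindexation would violate Principle B.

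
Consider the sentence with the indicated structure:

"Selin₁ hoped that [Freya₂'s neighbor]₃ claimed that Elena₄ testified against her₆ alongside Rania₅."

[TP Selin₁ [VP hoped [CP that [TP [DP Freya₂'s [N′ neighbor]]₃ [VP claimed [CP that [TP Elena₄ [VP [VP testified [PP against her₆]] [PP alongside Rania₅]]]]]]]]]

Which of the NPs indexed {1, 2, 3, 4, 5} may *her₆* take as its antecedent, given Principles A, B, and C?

{1, 2, 3, 5}

*her* is a pronoun, so Principle B applies: it must be free in its binding domain.
Binding domain of *her₆*: the embedded TP, whose subject is Elena₄.
*Selin₁* c-commands the pronoun but from outside its binding domain, and is not c-commanded by it → coindexation permitted.
*Freya₂* and the pronoun do not c-command one another → neither Principle B nor Principle C is at stake; coindexation permitted.
*[Freya₂'s neighbor]₃* c-commands the pronoun but from outside its binding domain, and is not c-commanded by it → coindexation permitted.
*Elena₄* c-commands the pronoun within its binding domain → coindexation would violate Principle B.
*Rania₅* and the pronoun do not c-command one another → neither Principle B nor Principle C is at stake; coindexation permitted.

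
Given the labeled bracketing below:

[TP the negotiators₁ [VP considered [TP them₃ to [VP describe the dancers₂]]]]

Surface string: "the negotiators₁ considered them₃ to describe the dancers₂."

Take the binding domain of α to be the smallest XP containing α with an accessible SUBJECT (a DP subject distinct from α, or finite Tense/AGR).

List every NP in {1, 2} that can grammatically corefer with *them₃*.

*them* is a pronoun, so Principle B applies: it must be free in its binding domain.
Binding domain of *them₃*: the matrix TP, whose subject is the negotiators₁.
*the negotiators₁* c-commands the pronoun within its binding domain → coindexation would violate Principle B.
*the dancers₂*: the pronoun c-commands this R-expression → coindexation would violate Principle C on *the dancers₂*.

none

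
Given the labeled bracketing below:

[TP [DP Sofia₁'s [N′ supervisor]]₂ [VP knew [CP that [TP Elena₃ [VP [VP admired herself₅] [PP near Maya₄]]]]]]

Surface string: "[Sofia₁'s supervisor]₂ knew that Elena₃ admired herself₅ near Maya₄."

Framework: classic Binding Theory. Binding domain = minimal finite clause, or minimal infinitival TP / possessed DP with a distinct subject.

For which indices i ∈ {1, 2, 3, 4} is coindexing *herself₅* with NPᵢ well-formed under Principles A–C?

*herself* is an anaphor, so Principle A applies: it must be bound in its binding domain.
Binding domain of *herself₅*: the embedded TP, whose subject is Elena₃.
*Sofia₁* does not c-command the anaphor → cannot bind it.
*[Sofia₁'s supervisor]₂* c-commands the anaphor but is outside its binding domain → cannot satisfy Principle A.
*Elena₃* c-commands the anaphor within its binding domain → licit binder.
*Maya₄* does not c-command the anaphor → cannot bind it.

{3}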